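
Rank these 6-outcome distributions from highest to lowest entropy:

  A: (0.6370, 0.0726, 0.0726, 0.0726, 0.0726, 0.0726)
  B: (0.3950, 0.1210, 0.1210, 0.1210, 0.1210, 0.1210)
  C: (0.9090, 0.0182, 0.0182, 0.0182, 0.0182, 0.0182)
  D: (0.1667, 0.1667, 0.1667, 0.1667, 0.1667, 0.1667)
D > B > A > C

Key insight: Entropy is maximized by uniform distributions and minimized by concentrated distributions.

Entropies:
  H(A) = 1.7880 bits
  H(B) = 2.3727 bits
  H(C) = 0.6511 bits
  H(D) = 2.5850 bits

Ranking: D > B > A > C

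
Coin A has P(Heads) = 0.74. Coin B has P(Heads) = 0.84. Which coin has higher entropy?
A

For binary distributions, entropy is maximized at p=0.5 and decreases as p moves toward 0 or 1.

H(A) = H(0.74) = 0.8267 bits
H(B) = H(0.84) = 0.6343 bits

Distribution A (p=0.74) is closer to uniform (p=0.5), so it has higher entropy.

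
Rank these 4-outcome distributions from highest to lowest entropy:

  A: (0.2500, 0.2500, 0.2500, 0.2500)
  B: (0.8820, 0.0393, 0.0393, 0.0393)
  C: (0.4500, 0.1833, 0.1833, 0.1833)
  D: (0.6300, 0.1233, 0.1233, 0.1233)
A > C > D > B

Key insight: Entropy is maximized by uniform distributions and minimized by concentrated distributions.

Entropies:
  H(A) = 2.0000 bits
  H(B) = 0.7106 bits
  H(C) = 1.8645 bits
  H(D) = 1.5371 bits

Ranking: A > C > D > B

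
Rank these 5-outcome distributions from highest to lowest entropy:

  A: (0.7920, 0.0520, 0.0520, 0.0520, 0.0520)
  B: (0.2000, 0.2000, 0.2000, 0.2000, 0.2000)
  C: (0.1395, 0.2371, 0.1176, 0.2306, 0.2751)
B > C > A

Key insight: Entropy is maximized by uniform distributions and minimized by concentrated distributions.

- Uniform distributions have maximum entropy log₂(5) = 2.3219 bits
- The more "peaked" or concentrated a distribution, the lower its entropy

Entropies:
  H(A) = 1.1536 bits
  H(B) = 2.3219 bits
  H(C) = 2.2523 bits

Ranking: B > C > A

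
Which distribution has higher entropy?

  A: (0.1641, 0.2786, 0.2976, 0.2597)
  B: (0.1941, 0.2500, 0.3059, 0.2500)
B

Both distributions are close to uniform, making this a harder comparison.

H(A) = 1.9670 bits
H(B) = 1.9818 bits

The distribution closer to uniform has higher entropy.
Answer: B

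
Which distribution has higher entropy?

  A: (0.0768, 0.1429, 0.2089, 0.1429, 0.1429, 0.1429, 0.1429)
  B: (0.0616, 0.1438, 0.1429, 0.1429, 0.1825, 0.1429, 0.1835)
A

Both distributions are close to uniform, making this a harder comparison.

H(A) = 2.7616 bits
H(B) = 2.7499 bits

The distribution closer to uniform has higher entropy.
Answer: A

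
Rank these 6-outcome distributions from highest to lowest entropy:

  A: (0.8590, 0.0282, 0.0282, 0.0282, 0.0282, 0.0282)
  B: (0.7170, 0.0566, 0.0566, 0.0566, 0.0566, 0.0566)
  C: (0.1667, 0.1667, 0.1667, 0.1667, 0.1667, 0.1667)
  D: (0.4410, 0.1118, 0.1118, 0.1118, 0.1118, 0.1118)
C > D > B > A

Key insight: Entropy is maximized by uniform distributions and minimized by concentrated distributions.

Entropies:
  H(A) = 0.9142 bits
  H(B) = 1.5166 bits
  H(C) = 2.5850 bits
  H(D) = 2.2879 bits

Ranking: C > D > B > A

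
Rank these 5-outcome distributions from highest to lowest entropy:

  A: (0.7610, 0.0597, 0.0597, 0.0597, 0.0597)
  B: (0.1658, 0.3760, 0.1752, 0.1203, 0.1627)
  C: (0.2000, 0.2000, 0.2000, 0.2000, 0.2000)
C > B > A

Key insight: Entropy is maximized by uniform distributions and minimized by concentrated distributions.

- Uniform distributions have maximum entropy log₂(5) = 2.3219 bits
- The more "peaked" or concentrated a distribution, the lower its entropy

Entropies:
  H(A) = 1.2714 bits
  H(B) = 2.1945 bits
  H(C) = 2.3219 bits

Ranking: C > B > A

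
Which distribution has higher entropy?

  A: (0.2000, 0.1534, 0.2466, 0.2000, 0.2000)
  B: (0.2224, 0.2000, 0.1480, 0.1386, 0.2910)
A

Both distributions are close to uniform, making this a harder comparison.

H(A) = 2.3061 bits
H(B) = 2.2680 bits

The distribution closer to uniform has higher entropy.
Answer: A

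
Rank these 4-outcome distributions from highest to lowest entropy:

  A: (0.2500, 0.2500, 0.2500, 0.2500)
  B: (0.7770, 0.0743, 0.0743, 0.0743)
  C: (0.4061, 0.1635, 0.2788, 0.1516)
A > C > B

Key insight: Entropy is maximized by uniform distributions and minimized by concentrated distributions.

- Uniform distributions have maximum entropy log₂(4) = 2.0000 bits
- The more "peaked" or concentrated a distribution, the lower its entropy

Entropies:
  H(A) = 2.0000 bits
  H(B) = 1.1191 bits
  H(C) = 1.8815 bits

Ranking: A > C > B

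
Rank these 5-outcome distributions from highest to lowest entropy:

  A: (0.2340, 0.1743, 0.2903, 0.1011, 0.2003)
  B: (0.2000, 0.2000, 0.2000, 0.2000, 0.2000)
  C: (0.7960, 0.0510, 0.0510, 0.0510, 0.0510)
B > A > C

Key insight: Entropy is maximized by uniform distributions and minimized by concentrated distributions.

- Uniform distributions have maximum entropy log₂(5) = 2.3219 bits
- The more "peaked" or concentrated a distribution, the lower its entropy

Entropies:
  H(A) = 2.2465 bits
  H(B) = 2.3219 bits
  H(C) = 1.1379 bits

Ranking: B > A > C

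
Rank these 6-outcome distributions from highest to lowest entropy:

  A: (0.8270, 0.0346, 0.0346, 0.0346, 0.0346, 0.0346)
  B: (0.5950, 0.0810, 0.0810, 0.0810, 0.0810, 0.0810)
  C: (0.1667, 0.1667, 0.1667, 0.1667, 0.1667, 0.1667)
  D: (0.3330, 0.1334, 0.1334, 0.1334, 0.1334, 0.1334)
C > D > B > A

Key insight: Entropy is maximized by uniform distributions and minimized by concentrated distributions.

Entropies:
  H(A) = 1.0662 bits
  H(B) = 1.9142 bits
  H(C) = 2.5850 bits
  H(D) = 2.4667 bits

Ranking: C > D > B > A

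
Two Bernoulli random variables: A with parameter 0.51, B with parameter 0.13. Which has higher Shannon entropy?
A

For binary distributions, entropy is maximized at p=0.5 and decreases as p moves toward 0 or 1.

H(A) = H(0.51) = 0.9997 bits
H(B) = H(0.13) = 0.5574 bits

Distribution A (p=0.51) is closer to uniform (p=0.5), so it has higher entropy.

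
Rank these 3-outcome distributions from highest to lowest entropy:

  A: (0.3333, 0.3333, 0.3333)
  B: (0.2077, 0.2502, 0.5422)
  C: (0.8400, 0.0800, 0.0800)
A > B > C

Key insight: Entropy is maximized by uniform distributions and minimized by concentrated distributions.

- Uniform distributions have maximum entropy log₂(3) = 1.5850 bits
- The more "peaked" or concentrated a distribution, the lower its entropy

Entropies:
  H(A) = 1.5850 bits
  H(B) = 1.4498 bits
  H(C) = 0.7943 bits

Ranking: A > B > C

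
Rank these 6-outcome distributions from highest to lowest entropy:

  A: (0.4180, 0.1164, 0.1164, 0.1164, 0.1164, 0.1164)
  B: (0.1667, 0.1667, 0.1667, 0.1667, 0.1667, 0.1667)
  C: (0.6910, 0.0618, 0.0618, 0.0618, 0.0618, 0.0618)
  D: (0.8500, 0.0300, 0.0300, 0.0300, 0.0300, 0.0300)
B > A > C > D

Key insight: Entropy is maximized by uniform distributions and minimized by concentrated distributions.

Entropies:
  H(A) = 2.3319 bits
  H(B) = 2.5850 bits
  H(C) = 1.6095 bits
  H(D) = 0.9581 bits

Ranking: B > A > C > D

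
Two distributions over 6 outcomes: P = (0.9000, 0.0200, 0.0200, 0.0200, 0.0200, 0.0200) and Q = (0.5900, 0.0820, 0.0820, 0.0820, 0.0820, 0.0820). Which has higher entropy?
Q

P is highly concentrated on one outcome (90%), making it nearly deterministic. Q spreads its mass more evenly (max 59%). The more spread-out distribution has higher entropy: H(P) ≈ 0.701 bits, H(Q) ≈ 1.928 bits.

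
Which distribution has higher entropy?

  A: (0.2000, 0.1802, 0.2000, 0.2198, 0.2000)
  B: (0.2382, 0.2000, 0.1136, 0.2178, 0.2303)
A

Both distributions are close to uniform, making this a harder comparison.

H(A) = 2.3191 bits
H(B) = 2.2808 bits

The distribution closer to uniform has higher entropy.
Answer: A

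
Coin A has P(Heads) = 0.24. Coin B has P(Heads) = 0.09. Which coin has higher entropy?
A

For binary distributions, entropy is maximized at p=0.5 and decreases as p moves toward 0 or 1.

H(A) = H(0.24) = 0.7950 bits
H(B) = H(0.09) = 0.4365 bits

Distribution A (p=0.24) is closer to uniform (p=0.5), so it has higher entropy.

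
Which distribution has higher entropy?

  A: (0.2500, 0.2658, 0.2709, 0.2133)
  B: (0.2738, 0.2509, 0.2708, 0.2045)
A

Both distributions are close to uniform, making this a harder comparison.

H(A) = 1.9940 bits
H(B) = 1.9908 bits

The distribution closer to uniform has higher entropy.
Answer: A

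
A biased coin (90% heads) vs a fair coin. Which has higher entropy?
Fair coin

The fair coin is uniform (p=0.5), maximizing binary entropy at 1 bit. The biased coin has H(0.90) ≈ 0.469 bits — its outcome is more predictable, so its entropy is lower.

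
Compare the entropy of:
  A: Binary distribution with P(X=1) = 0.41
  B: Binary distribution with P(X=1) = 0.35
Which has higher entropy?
A

For binary distributions, entropy is maximized at p=0.5 and decreases as p moves toward 0 or 1.

H(A) = H(0.41) = 0.9765 bits
H(B) = H(0.35) = 0.9341 bits

Distribution A (p=0.41) is closer to uniform (p=0.5), so it has higher entropy.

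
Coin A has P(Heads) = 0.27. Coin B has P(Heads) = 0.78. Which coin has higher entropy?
A

For binary distributions, entropy is maximized at p=0.5 and decreases as p moves toward 0 or 1.

H(A) = H(0.27) = 0.8415 bits
H(B) = H(0.78) = 0.7602 bits

Distribution A (p=0.27) is closer to uniform (p=0.5), so it has higher entropy.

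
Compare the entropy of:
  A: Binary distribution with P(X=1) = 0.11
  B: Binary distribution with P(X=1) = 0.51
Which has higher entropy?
B

For binary distributions, entropy is maximized at p=0.5 and decreases as p moves toward 0 or 1.

H(A) = H(0.11) = 0.4999 bits
H(B) = H(0.51) = 0.9997 bits

Distribution B (p=0.51) is closer to uniform (p=0.5), so it has higher entropy.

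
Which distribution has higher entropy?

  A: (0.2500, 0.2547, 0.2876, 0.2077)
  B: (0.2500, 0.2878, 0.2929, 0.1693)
A

Both distributions are close to uniform, making this a harder comparison.

H(A) = 1.9906 bits
H(B) = 1.9698 bits

The distribution closer to uniform has higher entropy.
Answer: A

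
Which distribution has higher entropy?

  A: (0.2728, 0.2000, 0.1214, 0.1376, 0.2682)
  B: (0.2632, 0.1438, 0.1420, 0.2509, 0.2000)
B

Both distributions are close to uniform, making this a harder comparison.

H(A) = 2.2479 bits
H(B) = 2.2741 bits

The distribution closer to uniform has higher entropy.
Answer: B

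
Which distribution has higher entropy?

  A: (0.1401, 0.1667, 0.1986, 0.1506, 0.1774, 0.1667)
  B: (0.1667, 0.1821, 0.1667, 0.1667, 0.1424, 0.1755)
B

Both distributions are close to uniform, making this a harder comparison.

H(A) = 2.5760 bits
H(B) = 2.5809 bits

The distribution closer to uniform has higher entropy.
Answer: B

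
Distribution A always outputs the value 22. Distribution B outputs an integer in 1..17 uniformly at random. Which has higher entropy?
B

A is deterministic, so H(A) = 0. B is uniform over 17 outcomes, so H(B) = log₂(17) = 4.087 bits. Any distribution with genuine randomness has higher entropy than a deterministic one.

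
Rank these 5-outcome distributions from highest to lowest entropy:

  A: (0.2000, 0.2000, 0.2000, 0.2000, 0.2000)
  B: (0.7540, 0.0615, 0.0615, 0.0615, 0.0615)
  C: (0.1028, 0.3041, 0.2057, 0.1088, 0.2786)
A > C > B

Key insight: Entropy is maximized by uniform distributions and minimized by concentrated distributions.

- Uniform distributions have maximum entropy log₂(5) = 2.3219 bits
- The more "peaked" or concentrated a distribution, the lower its entropy

Entropies:
  H(A) = 2.3219 bits
  H(B) = 1.2969 bits
  H(C) = 2.1908 bits

Ranking: A > C > B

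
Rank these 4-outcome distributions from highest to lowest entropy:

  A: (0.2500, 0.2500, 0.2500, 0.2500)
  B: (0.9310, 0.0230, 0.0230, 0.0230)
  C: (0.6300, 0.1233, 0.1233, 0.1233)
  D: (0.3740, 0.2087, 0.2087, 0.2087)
A > D > C > B

Key insight: Entropy is maximized by uniform distributions and minimized by concentrated distributions.

Entropies:
  H(A) = 2.0000 bits
  H(B) = 0.4715 bits
  H(C) = 1.5371 bits
  H(D) = 1.9459 bits

Ranking: A > D > C > B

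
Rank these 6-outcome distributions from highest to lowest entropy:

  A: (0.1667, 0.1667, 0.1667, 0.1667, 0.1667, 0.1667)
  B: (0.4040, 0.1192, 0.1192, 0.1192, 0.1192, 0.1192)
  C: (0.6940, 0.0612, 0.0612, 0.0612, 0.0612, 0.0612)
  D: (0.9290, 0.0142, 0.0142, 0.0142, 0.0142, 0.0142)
A > B > C > D

Key insight: Entropy is maximized by uniform distributions and minimized by concentrated distributions.

Entropies:
  H(A) = 2.5850 bits
  H(B) = 2.3571 bits
  H(C) = 1.5990 bits
  H(D) = 0.5345 bits

Ranking: A > B > C > D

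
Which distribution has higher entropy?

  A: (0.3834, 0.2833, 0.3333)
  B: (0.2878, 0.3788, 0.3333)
B

Both distributions are close to uniform, making this a harder comparison.

H(A) = 1.5741 bits
H(B) = 1.5760 bits

The distribution closer to uniform has higher entropy.
Answer: B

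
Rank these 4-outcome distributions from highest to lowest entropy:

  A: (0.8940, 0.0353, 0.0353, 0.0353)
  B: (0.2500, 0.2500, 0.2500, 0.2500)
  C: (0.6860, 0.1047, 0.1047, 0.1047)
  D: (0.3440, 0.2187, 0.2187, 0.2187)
B > D > C > A

Key insight: Entropy is maximized by uniform distributions and minimized by concentrated distributions.

Entropies:
  H(A) = 0.6557 bits
  H(B) = 2.0000 bits
  H(C) = 1.3954 bits
  H(D) = 1.9683 bits

Ranking: B > D > C > A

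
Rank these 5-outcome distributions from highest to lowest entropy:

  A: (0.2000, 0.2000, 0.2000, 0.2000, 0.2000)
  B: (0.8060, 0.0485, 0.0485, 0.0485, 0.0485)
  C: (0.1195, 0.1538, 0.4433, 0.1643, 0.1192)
A > C > B

Key insight: Entropy is maximized by uniform distributions and minimized by concentrated distributions.

- Uniform distributions have maximum entropy log₂(5) = 2.3219 bits
- The more "peaked" or concentrated a distribution, the lower its entropy

Entropies:
  H(A) = 2.3219 bits
  H(B) = 1.0978 bits
  H(C) = 2.0957 bits

Ranking: A > C > B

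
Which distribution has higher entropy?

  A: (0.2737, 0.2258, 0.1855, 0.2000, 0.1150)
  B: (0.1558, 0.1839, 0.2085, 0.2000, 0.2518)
B

Both distributions are close to uniform, making this a harder comparison.

H(A) = 2.2705 bits
H(B) = 2.3042 bits

The distribution closer to uniform has higher entropy.
Answer: B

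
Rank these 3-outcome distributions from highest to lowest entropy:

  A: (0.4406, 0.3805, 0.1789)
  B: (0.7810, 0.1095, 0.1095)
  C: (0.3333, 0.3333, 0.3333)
C > A > B

Key insight: Entropy is maximized by uniform distributions and minimized by concentrated distributions.

- Uniform distributions have maximum entropy log₂(3) = 1.5850 bits
- The more "peaked" or concentrated a distribution, the lower its entropy

Entropies:
  H(A) = 1.4955 bits
  H(B) = 0.9773 bits
  H(C) = 1.5850 bits

Ranking: C > A > B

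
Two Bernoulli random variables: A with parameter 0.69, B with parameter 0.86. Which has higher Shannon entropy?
A

For binary distributions, entropy is maximized at p=0.5 and decreases as p moves toward 0 or 1.

H(A) = H(0.69) = 0.8932 bits
H(B) = H(0.86) = 0.5842 bits

Distribution A (p=0.69) is closer to uniform (p=0.5), so it has higher entropy.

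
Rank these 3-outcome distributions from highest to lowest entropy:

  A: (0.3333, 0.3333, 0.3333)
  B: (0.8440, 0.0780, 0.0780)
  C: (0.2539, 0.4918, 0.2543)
A > C > B

Key insight: Entropy is maximized by uniform distributions and minimized by concentrated distributions.

- Uniform distributions have maximum entropy log₂(3) = 1.5850 bits
- The more "peaked" or concentrated a distribution, the lower its entropy

Entropies:
  H(A) = 1.5850 bits
  H(B) = 0.7807 bits
  H(C) = 1.5080 bits

Ranking: A > C > B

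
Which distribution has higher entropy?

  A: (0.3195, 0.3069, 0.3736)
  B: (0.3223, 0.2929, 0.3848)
A

Both distributions are close to uniform, making this a harder comparison.

H(A) = 1.5796 bits
H(B) = 1.5756 bits

The distribution closer to uniform has higher entropy.
Answer: A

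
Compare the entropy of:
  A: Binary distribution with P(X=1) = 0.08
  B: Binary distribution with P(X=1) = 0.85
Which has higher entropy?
B

For binary distributions, entropy is maximized at p=0.5 and decreases as p moves toward 0 or 1.

H(A) = H(0.08) = 0.4022 bits
H(B) = H(0.85) = 0.6098 bits

Distribution B (p=0.85) is closer to uniform (p=0.5), so it has higher entropy.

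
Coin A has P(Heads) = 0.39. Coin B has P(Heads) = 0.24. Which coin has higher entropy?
A

For binary distributions, entropy is maximized at p=0.5 and decreases as p moves toward 0 or 1.

H(A) = H(0.39) = 0.9648 bits
H(B) = H(0.24) = 0.7950 bits

Distribution A (p=0.39) is closer to uniform (p=0.5), so it has higher entropy.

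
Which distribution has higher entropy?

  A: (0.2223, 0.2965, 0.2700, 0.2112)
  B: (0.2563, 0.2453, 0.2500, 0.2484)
B

Both distributions are close to uniform, making this a harder comparison.

H(A) = 1.9861 bits
H(B) = 1.9998 bits

The distribution closer to uniform has higher entropy.
Answer: B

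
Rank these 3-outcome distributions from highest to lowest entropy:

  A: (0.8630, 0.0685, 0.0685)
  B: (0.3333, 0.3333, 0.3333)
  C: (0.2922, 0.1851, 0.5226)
B > C > A

Key insight: Entropy is maximized by uniform distributions and minimized by concentrated distributions.

- Uniform distributions have maximum entropy log₂(3) = 1.5850 bits
- The more "peaked" or concentrated a distribution, the lower its entropy

Entropies:
  H(A) = 0.7133 bits
  H(B) = 1.5850 bits
  H(C) = 1.4584 bits

Ranking: B > C > A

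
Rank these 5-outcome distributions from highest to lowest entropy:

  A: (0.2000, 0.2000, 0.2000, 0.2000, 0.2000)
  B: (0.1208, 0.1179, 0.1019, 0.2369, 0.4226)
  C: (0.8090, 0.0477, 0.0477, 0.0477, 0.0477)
A > B > C

Key insight: Entropy is maximized by uniform distributions and minimized by concentrated distributions.

- Uniform distributions have maximum entropy log₂(5) = 2.3219 bits
- The more "peaked" or concentrated a distribution, the lower its entropy

Entropies:
  H(A) = 2.3219 bits
  H(B) = 2.0849 bits
  H(C) = 1.0856 bits

Ranking: A > B > C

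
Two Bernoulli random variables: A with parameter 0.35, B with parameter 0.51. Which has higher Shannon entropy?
B

For binary distributions, entropy is maximized at p=0.5 and decreases as p moves toward 0 or 1.

H(A) = H(0.35) = 0.9341 bits
H(B) = H(0.51) = 0.9997 bits

Distribution B (p=0.51) is closer to uniform (p=0.5), so it has higher entropy.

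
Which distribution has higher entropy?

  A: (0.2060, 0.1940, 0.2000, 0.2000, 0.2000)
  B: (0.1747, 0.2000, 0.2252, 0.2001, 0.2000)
A

Both distributions are close to uniform, making this a harder comparison.

H(A) = 2.3217 bits
H(B) = 2.3173 bits

The distribution closer to uniform has higher entropy.
Answer: A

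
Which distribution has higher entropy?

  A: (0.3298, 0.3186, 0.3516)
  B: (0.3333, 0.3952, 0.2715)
A

Both distributions are close to uniform, making this a harder comparison.

H(A) = 1.5837 bits
H(B) = 1.5683 bits

The distribution closer to uniform has higher entropy.
Answer: A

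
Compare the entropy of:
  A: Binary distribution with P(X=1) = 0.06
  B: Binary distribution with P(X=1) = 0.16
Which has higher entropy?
B

For binary distributions, entropy is maximized at p=0.5 and decreases as p moves toward 0 or 1.

H(A) = H(0.06) = 0.3274 bits
H(B) = H(0.16) = 0.6343 bits

Distribution B (p=0.16) is closer to uniform (p=0.5), so it has higher entropy.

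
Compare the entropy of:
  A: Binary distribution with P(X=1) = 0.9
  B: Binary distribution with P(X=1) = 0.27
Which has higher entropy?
B

For binary distributions, entropy is maximized at p=0.5 and decreases as p moves toward 0 or 1.

H(A) = H(0.9) = 0.4690 bits
H(B) = H(0.27) = 0.8415 bits

Distribution B (p=0.27) is closer to uniform (p=0.5), so it has higher entropy.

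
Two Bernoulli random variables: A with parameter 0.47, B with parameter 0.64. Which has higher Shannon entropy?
A

For binary distributions, entropy is maximized at p=0.5 and decreases as p moves toward 0 or 1.

H(A) = H(0.47) = 0.9974 bits
H(B) = H(0.64) = 0.9427 bits

Distribution A (p=0.47) is closer to uniform (p=0.5), so it has higher entropy.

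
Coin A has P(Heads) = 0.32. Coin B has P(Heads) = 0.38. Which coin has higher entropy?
B

For binary distributions, entropy is maximized at p=0.5 and decreases as p moves toward 0 or 1.

H(A) = H(0.32) = 0.9044 bits
H(B) = H(0.38) = 0.9580 bits

Distribution B (p=0.38) is closer to uniform (p=0.5), so it has higher entropy.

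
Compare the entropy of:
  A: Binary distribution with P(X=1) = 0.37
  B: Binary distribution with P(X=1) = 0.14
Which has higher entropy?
A

For binary distributions, entropy is maximized at p=0.5 and decreases as p moves toward 0 or 1.

H(A) = H(0.37) = 0.9507 bits
H(B) = H(0.14) = 0.5842 bits

Distribution A (p=0.37) is closer to uniform (p=0.5), so it has higher entropy.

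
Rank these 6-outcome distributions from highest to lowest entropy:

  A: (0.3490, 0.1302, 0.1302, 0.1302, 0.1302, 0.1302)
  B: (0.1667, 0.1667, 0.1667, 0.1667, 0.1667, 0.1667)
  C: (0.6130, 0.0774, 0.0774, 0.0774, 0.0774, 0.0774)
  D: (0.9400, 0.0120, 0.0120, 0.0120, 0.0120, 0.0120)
B > A > C > D

Key insight: Entropy is maximized by uniform distributions and minimized by concentrated distributions.

Entropies:
  H(A) = 2.4447 bits
  H(B) = 2.5850 bits
  H(C) = 1.8614 bits
  H(D) = 0.4668 bits

Ranking: B > A > C > D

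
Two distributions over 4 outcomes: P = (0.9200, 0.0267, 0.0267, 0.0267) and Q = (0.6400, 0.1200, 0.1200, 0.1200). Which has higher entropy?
Q

P is highly concentrated on one outcome (92%), making it nearly deterministic. Q spreads its mass more evenly (max 64%). The more spread-out distribution has higher entropy: H(P) ≈ 0.529 bits, H(Q) ≈ 1.513 bits.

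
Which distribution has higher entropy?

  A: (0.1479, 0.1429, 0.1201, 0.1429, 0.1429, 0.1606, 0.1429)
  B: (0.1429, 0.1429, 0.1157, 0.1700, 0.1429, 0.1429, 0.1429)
A

Both distributions are close to uniform, making this a harder comparison.

H(A) = 2.8030 bits
H(B) = 2.7999 bits

The distribution closer to uniform has higher entropy.
Answer: A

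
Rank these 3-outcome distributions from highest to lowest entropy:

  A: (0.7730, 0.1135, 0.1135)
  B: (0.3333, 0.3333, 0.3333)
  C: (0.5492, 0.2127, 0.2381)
B > C > A

Key insight: Entropy is maximized by uniform distributions and minimized by concentrated distributions.

- Uniform distributions have maximum entropy log₂(3) = 1.5850 bits
- The more "peaked" or concentrated a distribution, the lower its entropy

Entropies:
  H(A) = 0.9997 bits
  H(B) = 1.5850 bits
  H(C) = 1.4428 bits

Ranking: B > C > A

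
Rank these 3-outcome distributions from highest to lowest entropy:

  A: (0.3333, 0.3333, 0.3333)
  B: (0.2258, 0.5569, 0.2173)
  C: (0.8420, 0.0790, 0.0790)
A > B > C

Key insight: Entropy is maximized by uniform distributions and minimized by concentrated distributions.

- Uniform distributions have maximum entropy log₂(3) = 1.5850 bits
- The more "peaked" or concentrated a distribution, the lower its entropy

Entropies:
  H(A) = 1.5850 bits
  H(B) = 1.4336 bits
  H(C) = 0.7875 bits

Ranking: A > B > C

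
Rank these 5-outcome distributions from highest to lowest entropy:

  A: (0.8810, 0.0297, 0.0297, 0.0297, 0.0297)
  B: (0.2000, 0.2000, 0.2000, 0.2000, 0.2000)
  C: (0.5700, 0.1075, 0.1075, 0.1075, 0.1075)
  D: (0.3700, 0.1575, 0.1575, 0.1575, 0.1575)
B > D > C > A

Key insight: Entropy is maximized by uniform distributions and minimized by concentrated distributions.

Entropies:
  H(A) = 0.7645 bits
  H(B) = 2.3219 bits
  H(C) = 1.8458 bits
  H(D) = 2.2107 bits

Ranking: B > D > C > A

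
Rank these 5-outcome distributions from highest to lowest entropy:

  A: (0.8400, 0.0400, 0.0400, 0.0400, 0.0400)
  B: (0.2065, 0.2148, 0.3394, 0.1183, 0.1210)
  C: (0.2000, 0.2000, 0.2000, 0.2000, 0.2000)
C > B > A

Key insight: Entropy is maximized by uniform distributions and minimized by concentrated distributions.

- Uniform distributions have maximum entropy log₂(5) = 2.3219 bits
- The more "peaked" or concentrated a distribution, the lower its entropy

Entropies:
  H(A) = 0.9543 bits
  H(B) = 2.2087 bits
  H(C) = 2.3219 bits

Ranking: C > B > A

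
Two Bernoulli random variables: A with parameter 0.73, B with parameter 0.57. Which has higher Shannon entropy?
B

For binary distributions, entropy is maximized at p=0.5 and decreases as p moves toward 0 or 1.

H(A) = H(0.73) = 0.8415 bits
H(B) = H(0.57) = 0.9858 bits

Distribution B (p=0.57) is closer to uniform (p=0.5), so it has higher entropy.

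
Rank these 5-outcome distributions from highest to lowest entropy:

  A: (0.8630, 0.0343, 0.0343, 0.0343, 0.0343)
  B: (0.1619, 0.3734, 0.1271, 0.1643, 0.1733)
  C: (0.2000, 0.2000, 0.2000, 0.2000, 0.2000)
C > B > A

Key insight: Entropy is maximized by uniform distributions and minimized by concentrated distributions.

- Uniform distributions have maximum entropy log₂(5) = 2.3219 bits
- The more "peaked" or concentrated a distribution, the lower its entropy

Entropies:
  H(A) = 0.8503 bits
  H(B) = 2.2005 bits
  H(C) = 2.3219 bits

Ranking: C > B > A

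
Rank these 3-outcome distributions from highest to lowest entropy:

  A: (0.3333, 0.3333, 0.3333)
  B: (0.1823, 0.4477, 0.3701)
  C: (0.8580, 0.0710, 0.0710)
A > B > C

Key insight: Entropy is maximized by uniform distributions and minimized by concentrated distributions.

- Uniform distributions have maximum entropy log₂(3) = 1.5850 bits
- The more "peaked" or concentrated a distribution, the lower its entropy

Entropies:
  H(A) = 1.5850 bits
  H(B) = 1.4974 bits
  H(C) = 0.7315 bits

Ranking: A > B > C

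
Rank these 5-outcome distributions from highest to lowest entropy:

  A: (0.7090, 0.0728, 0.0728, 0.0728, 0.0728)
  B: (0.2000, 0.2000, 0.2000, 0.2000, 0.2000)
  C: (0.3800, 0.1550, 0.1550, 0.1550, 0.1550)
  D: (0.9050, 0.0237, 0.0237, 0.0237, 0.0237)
B > C > A > D

Key insight: Entropy is maximized by uniform distributions and minimized by concentrated distributions.

Entropies:
  H(A) = 1.4520 bits
  H(B) = 2.3219 bits
  H(C) = 2.1980 bits
  H(D) = 0.6429 bits

Ranking: B > C > A > D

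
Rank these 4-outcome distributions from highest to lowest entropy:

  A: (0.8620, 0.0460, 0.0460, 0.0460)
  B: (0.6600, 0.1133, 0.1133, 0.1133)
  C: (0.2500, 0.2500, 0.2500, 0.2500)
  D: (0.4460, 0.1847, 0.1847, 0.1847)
C > D > B > A

Key insight: Entropy is maximized by uniform distributions and minimized by concentrated distributions.

Entropies:
  H(A) = 0.7977 bits
  H(B) = 1.4637 bits
  H(C) = 2.0000 bits
  H(D) = 1.8696 bits

Ranking: C > D > B > A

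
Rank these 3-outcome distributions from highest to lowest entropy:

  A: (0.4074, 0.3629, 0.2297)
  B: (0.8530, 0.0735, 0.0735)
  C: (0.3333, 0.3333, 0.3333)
C > A > B

Key insight: Entropy is maximized by uniform distributions and minimized by concentrated distributions.

- Uniform distributions have maximum entropy log₂(3) = 1.5850 bits
- The more "peaked" or concentrated a distribution, the lower its entropy

Entropies:
  H(A) = 1.5460 bits
  H(B) = 0.7493 bits
  H(C) = 1.5850 bits

Ranking: C > A > B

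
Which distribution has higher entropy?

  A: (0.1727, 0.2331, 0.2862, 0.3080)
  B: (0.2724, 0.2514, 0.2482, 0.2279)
B

Both distributions are close to uniform, making this a harder comparison.

H(A) = 1.9671 bits
H(B) = 1.9971 bits

The distribution closer to uniform has higher entropy.
Answer: B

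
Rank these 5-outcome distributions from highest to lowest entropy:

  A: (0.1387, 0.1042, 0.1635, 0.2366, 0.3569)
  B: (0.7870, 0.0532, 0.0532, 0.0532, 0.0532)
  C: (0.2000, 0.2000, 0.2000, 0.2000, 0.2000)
C > A > B

Key insight: Entropy is maximized by uniform distributions and minimized by concentrated distributions.

- Uniform distributions have maximum entropy log₂(5) = 2.3219 bits
- The more "peaked" or concentrated a distribution, the lower its entropy

Entropies:
  H(A) = 2.1851 bits
  H(B) = 1.1732 bits
  H(C) = 2.3219 bits

Ranking: C > A > B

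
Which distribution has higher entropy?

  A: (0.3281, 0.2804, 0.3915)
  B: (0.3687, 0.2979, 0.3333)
B

Both distributions are close to uniform, making this a harder comparison.

H(A) = 1.5716 bits
H(B) = 1.5795 bits

The distribution closer to uniform has higher entropy.
Answer: B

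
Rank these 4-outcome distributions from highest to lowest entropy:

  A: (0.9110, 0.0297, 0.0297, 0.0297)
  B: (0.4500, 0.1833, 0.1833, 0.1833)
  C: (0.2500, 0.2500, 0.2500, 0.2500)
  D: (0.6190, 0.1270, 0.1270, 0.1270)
C > B > D > A

Key insight: Entropy is maximized by uniform distributions and minimized by concentrated distributions.

Entropies:
  H(A) = 0.5742 bits
  H(B) = 1.8645 bits
  H(C) = 2.0000 bits
  H(D) = 1.5626 bits

Ranking: C > B > D > A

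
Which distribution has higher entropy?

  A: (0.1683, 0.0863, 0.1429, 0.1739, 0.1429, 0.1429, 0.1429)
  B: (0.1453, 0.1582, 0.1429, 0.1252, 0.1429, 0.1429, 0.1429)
B

Both distributions are close to uniform, making this a harder comparison.

H(A) = 2.7809 bits
H(B) = 2.8045 bits

The distribution closer to uniform has higher entropy.
Answer: B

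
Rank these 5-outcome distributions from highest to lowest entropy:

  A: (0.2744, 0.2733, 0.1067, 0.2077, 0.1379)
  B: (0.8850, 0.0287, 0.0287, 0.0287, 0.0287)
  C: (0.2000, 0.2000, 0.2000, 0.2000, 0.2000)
C > A > B

Key insight: Entropy is maximized by uniform distributions and minimized by concentrated distributions.

- Uniform distributions have maximum entropy log₂(5) = 2.3219 bits
- The more "peaked" or concentrated a distribution, the lower its entropy

Entropies:
  H(A) = 2.2330 bits
  H(B) = 0.7448 bits
  H(C) = 2.3219 bits

Ranking: C > A > B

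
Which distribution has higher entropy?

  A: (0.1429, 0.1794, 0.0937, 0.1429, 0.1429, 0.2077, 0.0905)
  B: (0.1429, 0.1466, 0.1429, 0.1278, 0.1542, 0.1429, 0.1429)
B

Both distributions are close to uniform, making this a harder comparison.

H(A) = 2.7527 bits
H(B) = 2.8055 bits

The distribution closer to uniform has higher entropy.
Answer: B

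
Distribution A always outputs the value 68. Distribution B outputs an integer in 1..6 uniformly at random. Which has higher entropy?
B

A is deterministic, so H(A) = 0. B is uniform over 6 outcomes, so H(B) = log₂(6) = 2.585 bits. Any distribution with genuine randomness has higher entropy than a deterministic one.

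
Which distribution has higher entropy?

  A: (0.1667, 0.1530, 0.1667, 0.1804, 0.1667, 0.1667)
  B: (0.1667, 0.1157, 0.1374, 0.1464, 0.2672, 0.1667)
A

Both distributions are close to uniform, making this a harder comparison.

H(A) = 2.5833 bits
H(B) = 2.5297 bits

The distribution closer to uniform has higher entropy.
Answer: A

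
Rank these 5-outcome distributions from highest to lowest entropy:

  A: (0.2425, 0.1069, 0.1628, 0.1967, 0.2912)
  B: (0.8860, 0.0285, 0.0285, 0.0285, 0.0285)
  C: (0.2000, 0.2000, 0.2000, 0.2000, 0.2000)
C > A > B

Key insight: Entropy is maximized by uniform distributions and minimized by concentrated distributions.

- Uniform distributions have maximum entropy log₂(5) = 2.3219 bits
- The more "peaked" or concentrated a distribution, the lower its entropy

Entropies:
  H(A) = 2.2465 bits
  H(B) = 0.7399 bits
  H(C) = 2.3219 bits

Ranking: C > A > B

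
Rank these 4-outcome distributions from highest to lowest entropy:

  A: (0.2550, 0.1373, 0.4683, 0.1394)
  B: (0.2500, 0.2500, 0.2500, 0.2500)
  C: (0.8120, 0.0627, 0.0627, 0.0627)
B > A > C

Key insight: Entropy is maximized by uniform distributions and minimized by concentrated distributions.

- Uniform distributions have maximum entropy log₂(4) = 2.0000 bits
- The more "peaked" or concentrated a distribution, the lower its entropy

Entropies:
  H(A) = 1.8049 bits
  H(B) = 2.0000 bits
  H(C) = 0.9952 bits

Ranking: B > A > C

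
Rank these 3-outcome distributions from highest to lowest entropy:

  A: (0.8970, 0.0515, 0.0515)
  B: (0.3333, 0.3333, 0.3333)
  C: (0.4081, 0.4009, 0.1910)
B > C > A

Key insight: Entropy is maximized by uniform distributions and minimized by concentrated distributions.

- Uniform distributions have maximum entropy log₂(3) = 1.5850 bits
- The more "peaked" or concentrated a distribution, the lower its entropy

Entropies:
  H(A) = 0.5814 bits
  H(B) = 1.5850 bits
  H(C) = 1.5125 bits

Ranking: B > C > A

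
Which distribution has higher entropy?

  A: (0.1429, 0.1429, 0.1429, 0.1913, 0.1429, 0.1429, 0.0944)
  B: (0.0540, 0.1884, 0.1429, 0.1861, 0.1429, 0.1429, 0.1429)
A

Both distributions are close to uniform, making this a harder comparison.

H(A) = 2.7832 bits
H(B) = 2.7368 bits

The distribution closer to uniform has higher entropy.
Answer: A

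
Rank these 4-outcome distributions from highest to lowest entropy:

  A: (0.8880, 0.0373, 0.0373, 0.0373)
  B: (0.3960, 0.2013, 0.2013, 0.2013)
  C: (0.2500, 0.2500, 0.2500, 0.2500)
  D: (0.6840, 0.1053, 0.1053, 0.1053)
C > B > D > A

Key insight: Entropy is maximized by uniform distributions and minimized by concentrated distributions.

Entropies:
  H(A) = 0.6834 bits
  H(B) = 1.9259 bits
  H(C) = 2.0000 bits
  H(D) = 1.4008 bits

Ranking: C > B > D > A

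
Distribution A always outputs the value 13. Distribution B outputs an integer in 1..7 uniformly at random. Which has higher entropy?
B

A is deterministic, so H(A) = 0. B is uniform over 7 outcomes, so H(B) = log₂(7) = 2.807 bits. Any distribution with genuine randomness has higher entropy than a deterministic one.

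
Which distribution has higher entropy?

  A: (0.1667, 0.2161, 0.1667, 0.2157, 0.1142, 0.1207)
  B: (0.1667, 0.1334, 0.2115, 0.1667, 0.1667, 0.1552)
B

Both distributions are close to uniform, making this a harder comparison.

H(A) = 2.5423 bits
H(B) = 2.5712 bits

The distribution closer to uniform has higher entropy.
Answer: B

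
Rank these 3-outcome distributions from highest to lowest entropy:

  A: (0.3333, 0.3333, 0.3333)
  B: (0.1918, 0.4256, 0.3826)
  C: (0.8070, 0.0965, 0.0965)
A > B > C

Key insight: Entropy is maximized by uniform distributions and minimized by concentrated distributions.

- Uniform distributions have maximum entropy log₂(3) = 1.5850 bits
- The more "peaked" or concentrated a distribution, the lower its entropy

Entropies:
  H(A) = 1.5850 bits
  H(B) = 1.5118 bits
  H(C) = 0.9007 bits

Ranking: A > B > C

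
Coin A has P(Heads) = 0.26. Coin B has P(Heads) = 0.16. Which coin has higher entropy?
A

For binary distributions, entropy is maximized at p=0.5 and decreases as p moves toward 0 or 1.

H(A) = H(0.26) = 0.8267 bits
H(B) = H(0.16) = 0.6343 bits

Distribution A (p=0.26) is closer to uniform (p=0.5), so it has higher entropy.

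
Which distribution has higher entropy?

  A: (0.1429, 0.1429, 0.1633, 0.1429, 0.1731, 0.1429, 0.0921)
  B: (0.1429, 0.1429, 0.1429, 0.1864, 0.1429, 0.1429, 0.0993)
B

Both distributions are close to uniform, making this a harder comparison.

H(A) = 2.7861 bits
H(B) = 2.7879 bits

The distribution closer to uniform has higher entropy.
Answer: B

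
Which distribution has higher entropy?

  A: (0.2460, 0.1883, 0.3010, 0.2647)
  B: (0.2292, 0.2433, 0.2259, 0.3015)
B

Both distributions are close to uniform, making this a harder comparison.

H(A) = 1.9803 bits
H(B) = 1.9897 bits

The distribution closer to uniform has higher entropy.
Answer: B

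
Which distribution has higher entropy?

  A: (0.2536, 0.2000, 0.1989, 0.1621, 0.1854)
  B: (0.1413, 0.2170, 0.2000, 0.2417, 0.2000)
A

Both distributions are close to uniform, making this a harder comparison.

H(A) = 2.3060 bits
H(B) = 2.3012 bits

The distribution closer to uniform has higher entropy.
Answer: A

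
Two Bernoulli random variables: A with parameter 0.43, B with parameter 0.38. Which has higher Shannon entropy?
A

For binary distributions, entropy is maximized at p=0.5 and decreases as p moves toward 0 or 1.

H(A) = H(0.43) = 0.9858 bits
H(B) = H(0.38) = 0.9580 bits

Distribution A (p=0.43) is closer to uniform (p=0.5), so it has higher entropy.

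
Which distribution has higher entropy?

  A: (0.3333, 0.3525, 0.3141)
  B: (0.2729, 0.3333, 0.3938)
A

Both distributions are close to uniform, making this a harder comparison.

H(A) = 1.5834 bits
H(B) = 1.5691 bits

The distribution closer to uniform has higher entropy.
Answer: A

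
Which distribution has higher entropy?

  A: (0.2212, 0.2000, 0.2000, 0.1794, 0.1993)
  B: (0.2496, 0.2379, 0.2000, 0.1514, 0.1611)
A

Both distributions are close to uniform, making this a harder comparison.

H(A) = 2.3188 bits
H(B) = 2.2937 bits

The distribution closer to uniform has higher entropy.
Answer: A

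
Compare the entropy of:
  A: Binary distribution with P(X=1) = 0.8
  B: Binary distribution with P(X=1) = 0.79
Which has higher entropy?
B

For binary distributions, entropy is maximized at p=0.5 and decreases as p moves toward 0 or 1.

H(A) = H(0.8) = 0.7219 bits
H(B) = H(0.79) = 0.7415 bits

Distribution B (p=0.79) is closer to uniform (p=0.5), so it has higher entropy.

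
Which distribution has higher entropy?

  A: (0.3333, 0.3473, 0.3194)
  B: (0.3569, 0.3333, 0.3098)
A

Both distributions are close to uniform, making this a harder comparison.

H(A) = 1.5841 bits
H(B) = 1.5826 bits

The distribution closer to uniform has higher entropy.
Answer: A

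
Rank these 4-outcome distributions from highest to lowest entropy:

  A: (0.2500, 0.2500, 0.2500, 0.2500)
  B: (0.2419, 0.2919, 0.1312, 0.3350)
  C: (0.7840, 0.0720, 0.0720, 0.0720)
A > B > C

Key insight: Entropy is maximized by uniform distributions and minimized by concentrated distributions.

- Uniform distributions have maximum entropy log₂(4) = 2.0000 bits
- The more "peaked" or concentrated a distribution, the lower its entropy

Entropies:
  H(A) = 2.0000 bits
  H(B) = 1.9268 bits
  H(C) = 1.0951 bits

Ranking: A > B > C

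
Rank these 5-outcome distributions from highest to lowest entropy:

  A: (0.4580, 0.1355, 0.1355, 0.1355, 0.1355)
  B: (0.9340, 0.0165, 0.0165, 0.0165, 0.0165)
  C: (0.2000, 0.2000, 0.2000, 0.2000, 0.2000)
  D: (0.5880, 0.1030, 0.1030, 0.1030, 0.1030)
C > A > D > B

Key insight: Entropy is maximized by uniform distributions and minimized by concentrated distributions.

Entropies:
  H(A) = 2.0789 bits
  H(B) = 0.4828 bits
  H(C) = 2.3219 bits
  H(D) = 1.8015 bits

Ranking: C > A > D > B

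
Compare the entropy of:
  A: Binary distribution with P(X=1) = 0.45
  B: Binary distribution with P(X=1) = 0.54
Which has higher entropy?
B

For binary distributions, entropy is maximized at p=0.5 and decreases as p moves toward 0 or 1.

H(A) = H(0.45) = 0.9928 bits
H(B) = H(0.54) = 0.9954 bits

Distribution B (p=0.54) is closer to uniform (p=0.5), so it has higher entropy.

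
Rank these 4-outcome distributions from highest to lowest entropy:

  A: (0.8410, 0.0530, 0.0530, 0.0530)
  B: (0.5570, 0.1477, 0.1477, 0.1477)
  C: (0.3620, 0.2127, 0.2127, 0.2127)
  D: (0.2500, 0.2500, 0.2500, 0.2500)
D > C > B > A

Key insight: Entropy is maximized by uniform distributions and minimized by concentrated distributions.

Entropies:
  H(A) = 0.8839 bits
  H(B) = 1.6927 bits
  H(C) = 1.9555 bits
  H(D) = 2.0000 bits

Ranking: D > C > B > A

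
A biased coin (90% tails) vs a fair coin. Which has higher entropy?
Fair coin

The fair coin is uniform (p=0.5), maximizing binary entropy at 1 bit. The biased coin has H(0.90) ≈ 0.469 bits — its outcome is more predictable, so its entropy is lower.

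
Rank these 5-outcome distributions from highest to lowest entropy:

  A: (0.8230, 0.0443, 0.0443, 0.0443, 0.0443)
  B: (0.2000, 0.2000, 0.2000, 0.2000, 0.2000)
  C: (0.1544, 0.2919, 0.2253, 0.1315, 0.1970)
B > C > A

Key insight: Entropy is maximized by uniform distributions and minimized by concentrated distributions.

- Uniform distributions have maximum entropy log₂(5) = 2.3219 bits
- The more "peaked" or concentrated a distribution, the lower its entropy

Entropies:
  H(A) = 1.0275 bits
  H(B) = 2.3219 bits
  H(C) = 2.2656 bits

Ranking: B > C > A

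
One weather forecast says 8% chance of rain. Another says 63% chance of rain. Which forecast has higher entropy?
63% forecast

Treat each forecast as a Bernoulli distribution. Binary entropy is maximized at p=0.5 and falls off symmetrically toward 0 or 1. The 63% forecast is closer to 50%, so it is more uncertain. H(8%) ≈ 0.402 bits, H(63%) ≈ 0.951 bits.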